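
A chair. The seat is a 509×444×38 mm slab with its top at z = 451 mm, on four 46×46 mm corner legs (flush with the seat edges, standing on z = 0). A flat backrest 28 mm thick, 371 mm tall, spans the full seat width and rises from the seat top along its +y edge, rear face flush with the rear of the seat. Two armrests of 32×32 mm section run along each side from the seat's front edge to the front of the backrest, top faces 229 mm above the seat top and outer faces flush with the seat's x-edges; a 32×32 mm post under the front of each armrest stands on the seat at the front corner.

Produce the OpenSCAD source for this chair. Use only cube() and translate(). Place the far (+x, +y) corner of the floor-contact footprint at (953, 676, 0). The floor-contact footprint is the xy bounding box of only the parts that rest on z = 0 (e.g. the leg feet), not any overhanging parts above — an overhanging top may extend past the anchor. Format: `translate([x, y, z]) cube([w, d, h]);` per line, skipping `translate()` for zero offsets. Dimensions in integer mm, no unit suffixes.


translate([444, 232, 413]) cube([509, 444, 38]);
translate([444, 232, 0]) cube([46, 46, 413]);
translate([907, 232, 0]) cube([46, 46, 413]);
translate([444, 630, 0]) cube([46, 46, 413]);
translate([907, 630, 0]) cube([46, 46, 413]);
translate([444, 648, 451]) cube([509, 28, 371]);
translate([444, 232, 648]) cube([32, 416, 32]);
translate([921, 232, 648]) cube([32, 416, 32]);
translate([444, 232, 451]) cube([32, 32, 197]);
translate([921, 232, 451]) cube([32, 32, 197]);


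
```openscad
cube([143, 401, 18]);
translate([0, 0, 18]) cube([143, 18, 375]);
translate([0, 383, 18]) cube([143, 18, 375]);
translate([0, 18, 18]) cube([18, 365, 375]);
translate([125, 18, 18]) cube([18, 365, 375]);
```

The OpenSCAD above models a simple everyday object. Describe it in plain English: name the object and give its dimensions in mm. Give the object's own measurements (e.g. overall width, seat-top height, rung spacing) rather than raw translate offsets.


An open-topped rectangular box: outside dimensions 143×401×393 mm, with a uniform wall and base thickness of 18 mm. The base is a full 143×401 slab on the floor; four walls sit on top of the base. The front and back walls (the −y and +y sides) span the full width; the two side walls fit between them.


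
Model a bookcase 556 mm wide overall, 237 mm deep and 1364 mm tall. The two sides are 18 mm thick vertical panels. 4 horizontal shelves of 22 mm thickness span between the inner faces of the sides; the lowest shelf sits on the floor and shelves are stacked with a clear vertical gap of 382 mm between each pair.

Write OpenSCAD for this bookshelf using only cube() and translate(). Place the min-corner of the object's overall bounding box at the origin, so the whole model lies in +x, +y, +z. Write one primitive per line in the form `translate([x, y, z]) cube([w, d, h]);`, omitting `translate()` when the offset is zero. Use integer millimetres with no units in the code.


cube([18, 237, 1364]);
translate([538, 0, 0]) cube([18, 237, 1364]);
translate([18, 0, 0]) cube([520, 237, 22]);
translate([18, 0, 404]) cube([520, 237, 22]);
translate([18, 0, 808]) cube([520, 237, 22]);
translate([18, 0, 1212]) cube([520, 237, 22]);


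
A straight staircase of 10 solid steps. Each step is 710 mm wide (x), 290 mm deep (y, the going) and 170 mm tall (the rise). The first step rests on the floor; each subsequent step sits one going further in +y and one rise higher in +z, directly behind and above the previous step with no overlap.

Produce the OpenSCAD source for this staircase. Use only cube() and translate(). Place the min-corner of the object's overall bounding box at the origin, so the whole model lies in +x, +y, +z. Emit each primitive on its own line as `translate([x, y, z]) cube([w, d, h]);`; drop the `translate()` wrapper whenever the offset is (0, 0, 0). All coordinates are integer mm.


cube([710, 290, 170]);
translate([0, 290, 170]) cube([710, 290, 170]);
translate([0, 580, 340]) cube([710, 290, 170]);
translate([0, 870, 510]) cube([710, 290, 170]);
translate([0, 1160, 680]) cube([710, 290, 170]);
translate([0, 1450, 850]) cube([710, 290, 170]);
translate([0, 1740, 1020]) cube([710, 290, 170]);
translate([0, 2030, 1190]) cube([710, 290, 170]);
translate([0, 2320, 1360]) cube([710, 290, 170]);
translate([0, 2610, 1530]) cube([710, 290, 170]);


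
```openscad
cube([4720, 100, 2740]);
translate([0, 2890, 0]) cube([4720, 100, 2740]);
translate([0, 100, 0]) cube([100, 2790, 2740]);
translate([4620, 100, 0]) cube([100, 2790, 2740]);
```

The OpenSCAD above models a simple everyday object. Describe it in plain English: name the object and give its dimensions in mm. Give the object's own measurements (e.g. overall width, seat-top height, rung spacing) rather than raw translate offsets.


The wall frame of a small rectangular building: four walls, each 2740 mm tall and 100 mm thick, enclosing a footprint 4720 mm (x) by 2990 mm (y) outside-to-outside, with no floor or roof. The front and back walls (the −y and +y sides) span the full width; the two side walls fit between them.


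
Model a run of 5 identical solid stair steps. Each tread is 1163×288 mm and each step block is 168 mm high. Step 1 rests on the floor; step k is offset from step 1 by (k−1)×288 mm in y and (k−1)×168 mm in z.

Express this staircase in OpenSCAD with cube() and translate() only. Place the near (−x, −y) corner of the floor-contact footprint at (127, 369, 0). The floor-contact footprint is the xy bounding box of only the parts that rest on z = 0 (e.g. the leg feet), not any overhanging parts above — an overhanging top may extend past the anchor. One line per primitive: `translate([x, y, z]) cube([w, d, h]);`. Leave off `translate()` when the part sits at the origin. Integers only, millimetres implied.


translate([127, 369, 0]) cube([1163, 288, 168]);
translate([127, 657, 168]) cube([1163, 288, 168]);
translate([127, 945, 336]) cube([1163, 288, 168]);
translate([127, 1233, 504]) cube([1163, 288, 168]);
translate([127, 1521, 672]) cube([1163, 288, 168]);


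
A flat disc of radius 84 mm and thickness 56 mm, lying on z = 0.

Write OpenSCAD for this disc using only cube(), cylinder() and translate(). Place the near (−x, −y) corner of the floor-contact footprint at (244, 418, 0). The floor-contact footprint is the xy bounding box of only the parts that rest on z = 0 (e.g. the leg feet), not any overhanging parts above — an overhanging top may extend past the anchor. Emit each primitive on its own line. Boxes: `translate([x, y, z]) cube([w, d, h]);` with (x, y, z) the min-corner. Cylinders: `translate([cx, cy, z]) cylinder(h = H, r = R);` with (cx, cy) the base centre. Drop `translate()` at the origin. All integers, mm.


translate([328, 502, 0]) cylinder(h = 56, r = 84);


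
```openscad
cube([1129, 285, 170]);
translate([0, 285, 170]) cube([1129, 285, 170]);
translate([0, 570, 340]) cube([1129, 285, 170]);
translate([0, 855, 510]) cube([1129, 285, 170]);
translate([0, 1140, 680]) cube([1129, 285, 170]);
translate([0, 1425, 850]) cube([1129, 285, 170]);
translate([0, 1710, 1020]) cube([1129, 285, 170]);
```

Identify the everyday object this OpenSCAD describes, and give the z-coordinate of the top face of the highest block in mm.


A staircase. The total rise is 1190 mm.

7 identical blocks, each offset up and back from the previous — a staircase. Each step is 170 mm tall and there are 7 of them, so the total rise is 7 × 170 = 1190 mm.


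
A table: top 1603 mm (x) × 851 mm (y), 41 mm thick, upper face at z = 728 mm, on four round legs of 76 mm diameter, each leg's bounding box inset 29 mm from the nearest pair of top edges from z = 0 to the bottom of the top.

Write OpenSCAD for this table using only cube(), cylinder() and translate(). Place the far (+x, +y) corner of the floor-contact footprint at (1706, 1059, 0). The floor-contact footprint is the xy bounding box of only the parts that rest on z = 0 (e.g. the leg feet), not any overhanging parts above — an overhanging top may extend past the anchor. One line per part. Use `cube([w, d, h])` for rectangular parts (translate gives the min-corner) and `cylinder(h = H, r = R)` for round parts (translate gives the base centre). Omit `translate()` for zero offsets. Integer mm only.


translate([132, 237, 687]) cube([1603, 851, 41]);
translate([199, 304, 0]) cylinder(h = 687, r = 38);
translate([1668, 304, 0]) cylinder(h = 687, r = 38);
translate([199, 1021, 0]) cylinder(h = 687, r = 38);
translate([1668, 1021, 0]) cylinder(h = 687, r = 38);


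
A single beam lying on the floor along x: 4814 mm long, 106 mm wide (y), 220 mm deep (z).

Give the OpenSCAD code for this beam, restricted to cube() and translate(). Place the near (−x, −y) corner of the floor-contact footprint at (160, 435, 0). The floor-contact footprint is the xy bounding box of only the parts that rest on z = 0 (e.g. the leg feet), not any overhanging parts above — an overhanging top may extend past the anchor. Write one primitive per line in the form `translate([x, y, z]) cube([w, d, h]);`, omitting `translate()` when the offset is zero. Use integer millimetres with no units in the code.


translate([160, 435, 0]) cube([4814, 106, 220]);


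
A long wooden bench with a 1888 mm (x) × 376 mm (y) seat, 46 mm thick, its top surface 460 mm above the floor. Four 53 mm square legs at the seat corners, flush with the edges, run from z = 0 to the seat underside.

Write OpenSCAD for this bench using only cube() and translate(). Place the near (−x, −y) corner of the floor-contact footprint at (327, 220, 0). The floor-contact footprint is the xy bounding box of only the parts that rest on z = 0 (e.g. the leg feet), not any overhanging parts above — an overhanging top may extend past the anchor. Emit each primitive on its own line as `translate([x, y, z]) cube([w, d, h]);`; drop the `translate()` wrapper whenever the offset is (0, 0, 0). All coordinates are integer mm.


translate([327, 220, 414]) cube([1888, 376, 46]);
translate([327, 220, 0]) cube([53, 53, 414]);
translate([327, 543, 0]) cube([53, 53, 414]);
translate([2162, 220, 0]) cube([53, 53, 414]);
translate([2162, 543, 0]) cube([53, 53, 414]);


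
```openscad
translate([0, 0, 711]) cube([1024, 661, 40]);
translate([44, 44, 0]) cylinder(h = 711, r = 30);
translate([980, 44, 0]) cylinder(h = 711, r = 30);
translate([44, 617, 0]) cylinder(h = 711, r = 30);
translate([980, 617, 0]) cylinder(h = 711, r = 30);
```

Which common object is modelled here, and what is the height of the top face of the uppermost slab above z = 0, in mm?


A table. The table height is 751 mm.

A 1024×661×40 slab sits at z = 711 on four Ø60 mm round legs — a table. The top surface is at 711 + 40 = 751 mm.


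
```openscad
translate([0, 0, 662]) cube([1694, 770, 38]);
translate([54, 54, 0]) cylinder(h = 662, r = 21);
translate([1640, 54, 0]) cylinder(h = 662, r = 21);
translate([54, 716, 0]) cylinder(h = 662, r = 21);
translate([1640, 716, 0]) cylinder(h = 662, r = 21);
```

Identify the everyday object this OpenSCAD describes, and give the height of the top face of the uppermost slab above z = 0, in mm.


A table. The table height is 700 mm.

A 1694×770×38 slab sits at z = 662 on four Ø42 mm round legs — a table. The top surface is at 662 + 38 = 700 mm.


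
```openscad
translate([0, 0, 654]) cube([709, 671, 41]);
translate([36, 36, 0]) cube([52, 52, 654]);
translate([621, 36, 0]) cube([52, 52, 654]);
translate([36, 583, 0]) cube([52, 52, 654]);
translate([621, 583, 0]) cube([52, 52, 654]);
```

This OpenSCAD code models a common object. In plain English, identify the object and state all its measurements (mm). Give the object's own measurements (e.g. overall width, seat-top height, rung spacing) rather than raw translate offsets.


A table: top 709 mm (x) × 671 mm (y), 41 mm thick, upper face at z = 695 mm, on four 52×52 mm square legs, each inset 36 mm from the nearest pair of top edges from z = 0 to the bottom of the top.


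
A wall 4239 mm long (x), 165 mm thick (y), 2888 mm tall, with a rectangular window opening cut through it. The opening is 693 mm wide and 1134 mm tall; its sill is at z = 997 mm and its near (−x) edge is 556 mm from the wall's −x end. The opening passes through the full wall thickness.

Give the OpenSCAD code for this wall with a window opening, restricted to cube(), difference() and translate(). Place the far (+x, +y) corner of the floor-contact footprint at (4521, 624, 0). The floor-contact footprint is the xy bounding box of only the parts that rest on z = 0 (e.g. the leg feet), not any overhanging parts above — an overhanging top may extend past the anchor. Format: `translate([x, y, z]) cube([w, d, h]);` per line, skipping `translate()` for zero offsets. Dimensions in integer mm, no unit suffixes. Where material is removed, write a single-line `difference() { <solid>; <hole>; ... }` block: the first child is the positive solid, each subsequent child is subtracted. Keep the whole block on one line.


difference() { translate([282, 459, 0]) cube([4239, 165, 2888]); translate([838, 459, 997]) cube([693, 165, 1134]); }


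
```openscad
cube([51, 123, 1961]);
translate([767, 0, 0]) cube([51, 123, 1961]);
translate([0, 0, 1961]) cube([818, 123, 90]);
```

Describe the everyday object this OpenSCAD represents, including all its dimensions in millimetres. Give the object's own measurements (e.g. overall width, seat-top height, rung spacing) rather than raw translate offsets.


A door frame. The clear opening is 716 mm wide and 1961 mm high. Two 51 mm wide jambs, 123 mm deep, stand either side of the opening from the floor to the top of the opening. A 90 mm thick head sits across the top of both jambs, spanning the full outside width of the frame.


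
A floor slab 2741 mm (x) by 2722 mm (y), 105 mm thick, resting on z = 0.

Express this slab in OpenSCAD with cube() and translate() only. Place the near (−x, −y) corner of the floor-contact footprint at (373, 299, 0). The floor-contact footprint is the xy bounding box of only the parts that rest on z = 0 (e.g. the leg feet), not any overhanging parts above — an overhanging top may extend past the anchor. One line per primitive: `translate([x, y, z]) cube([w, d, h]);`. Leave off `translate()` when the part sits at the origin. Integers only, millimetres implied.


translate([373, 299, 0]) cube([2741, 2722, 105]);


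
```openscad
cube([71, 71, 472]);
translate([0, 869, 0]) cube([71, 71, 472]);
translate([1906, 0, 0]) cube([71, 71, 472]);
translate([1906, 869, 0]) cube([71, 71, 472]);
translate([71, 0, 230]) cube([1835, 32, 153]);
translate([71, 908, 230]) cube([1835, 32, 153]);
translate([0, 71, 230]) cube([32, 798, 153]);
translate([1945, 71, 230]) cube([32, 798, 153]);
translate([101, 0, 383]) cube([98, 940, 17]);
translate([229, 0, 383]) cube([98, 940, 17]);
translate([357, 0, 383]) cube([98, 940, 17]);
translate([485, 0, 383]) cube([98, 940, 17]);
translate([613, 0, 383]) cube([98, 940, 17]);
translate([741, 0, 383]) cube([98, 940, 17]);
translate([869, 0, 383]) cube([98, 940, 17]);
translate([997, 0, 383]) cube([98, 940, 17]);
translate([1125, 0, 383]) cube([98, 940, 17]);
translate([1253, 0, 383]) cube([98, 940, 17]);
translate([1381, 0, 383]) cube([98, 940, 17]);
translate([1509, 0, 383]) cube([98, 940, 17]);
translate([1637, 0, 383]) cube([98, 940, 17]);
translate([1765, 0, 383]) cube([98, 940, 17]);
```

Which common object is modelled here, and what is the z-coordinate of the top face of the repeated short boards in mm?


A bed frame. The slat-top height is 400 mm.

Four posts, four rails, and a row of slats — a bed frame. Slats sit on the rails at z = 230 + 153 = 383; with slat thickness 17, the top is 400 mm.


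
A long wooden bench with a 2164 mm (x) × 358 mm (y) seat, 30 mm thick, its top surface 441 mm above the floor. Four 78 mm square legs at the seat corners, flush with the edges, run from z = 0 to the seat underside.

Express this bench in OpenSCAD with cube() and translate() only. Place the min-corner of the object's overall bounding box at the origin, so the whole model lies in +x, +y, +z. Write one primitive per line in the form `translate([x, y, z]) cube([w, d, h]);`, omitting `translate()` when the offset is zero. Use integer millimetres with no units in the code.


translate([0, 0, 411]) cube([2164, 358, 30]);
cube([78, 78, 411]);
translate([0, 280, 0]) cube([78, 78, 411]);
translate([2086, 0, 0]) cube([78, 78, 411]);
translate([2086, 280, 0]) cube([78, 78, 411]);


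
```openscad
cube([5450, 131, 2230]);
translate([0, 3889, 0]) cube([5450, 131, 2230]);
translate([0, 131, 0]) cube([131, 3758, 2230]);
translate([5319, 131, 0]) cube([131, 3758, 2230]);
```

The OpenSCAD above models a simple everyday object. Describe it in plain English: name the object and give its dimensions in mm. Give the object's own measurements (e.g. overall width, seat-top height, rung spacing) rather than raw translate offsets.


The wall frame of a small rectangular building: four walls, each 2230 mm tall and 131 mm thick, enclosing a footprint 5450 mm (x) by 4020 mm (y) outside-to-outside, with no floor or roof. The front and back walls (the −y and +y sides) span the full width; the two side walls fit between them.


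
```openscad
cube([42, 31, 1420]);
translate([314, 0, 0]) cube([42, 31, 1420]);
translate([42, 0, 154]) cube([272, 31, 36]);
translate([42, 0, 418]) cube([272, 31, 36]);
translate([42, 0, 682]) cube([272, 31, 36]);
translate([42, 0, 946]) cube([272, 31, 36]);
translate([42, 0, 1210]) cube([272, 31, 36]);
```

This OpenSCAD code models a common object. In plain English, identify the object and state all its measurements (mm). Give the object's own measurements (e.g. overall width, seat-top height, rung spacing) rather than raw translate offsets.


A straight ladder. Two 42×31 mm vertical rails, 1420 mm tall, stand 356 mm apart (outside-to-outside) with their front faces coplanar on the −y side. 5 rungs, each 31 mm deep and 36 mm tall, span between the inner faces of the rails, front faces flush with the rails. The lowest rung's underside is at z = 154 mm and rungs are spaced 264 mm apart (underside to underside).


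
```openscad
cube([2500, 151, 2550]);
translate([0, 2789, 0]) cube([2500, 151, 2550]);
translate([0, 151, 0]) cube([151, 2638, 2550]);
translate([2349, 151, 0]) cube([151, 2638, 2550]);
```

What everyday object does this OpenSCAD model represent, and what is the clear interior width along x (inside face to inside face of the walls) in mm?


A house (or room) frame. The interior width is 2198 mm.

Four 2550 mm walls enclosing a rectangle with no floor or roof — a room or house frame. Outside width is 2500 mm and wall thickness is 151 mm, so the interior width is 2500 − 2 × 151 = 2198 mm.


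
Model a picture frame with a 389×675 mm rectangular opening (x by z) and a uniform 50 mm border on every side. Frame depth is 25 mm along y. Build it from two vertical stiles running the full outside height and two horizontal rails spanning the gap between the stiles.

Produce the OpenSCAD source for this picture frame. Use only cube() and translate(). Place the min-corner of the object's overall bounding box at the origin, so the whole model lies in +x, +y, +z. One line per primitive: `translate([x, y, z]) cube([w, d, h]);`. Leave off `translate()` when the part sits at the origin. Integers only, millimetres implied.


cube([50, 25, 775]);
translate([439, 0, 0]) cube([50, 25, 775]);
translate([50, 0, 0]) cube([389, 25, 50]);
translate([50, 0, 725]) cube([389, 25, 50]);


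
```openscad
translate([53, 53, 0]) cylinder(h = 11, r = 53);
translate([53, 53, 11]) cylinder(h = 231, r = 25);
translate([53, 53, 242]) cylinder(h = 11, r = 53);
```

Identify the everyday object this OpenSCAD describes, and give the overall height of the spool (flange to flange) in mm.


A spool. The overall height is 253 mm.

Three coaxial cylinders, large–small–large — a spool. Two 11 mm flanges and a 231 mm core give 11 + 231 + 11 = 253 mm.


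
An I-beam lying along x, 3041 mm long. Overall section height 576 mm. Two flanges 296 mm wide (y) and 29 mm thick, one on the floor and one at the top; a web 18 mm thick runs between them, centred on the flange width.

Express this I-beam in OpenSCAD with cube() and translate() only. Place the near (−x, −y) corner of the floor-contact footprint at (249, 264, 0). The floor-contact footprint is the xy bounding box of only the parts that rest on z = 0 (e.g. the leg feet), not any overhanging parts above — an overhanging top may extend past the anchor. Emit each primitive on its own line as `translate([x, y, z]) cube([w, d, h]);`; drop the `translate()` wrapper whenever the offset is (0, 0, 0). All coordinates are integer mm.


translate([249, 264, 0]) cube([3041, 296, 29]);
translate([249, 403, 29]) cube([3041, 18, 518]);
translate([249, 264, 547]) cube([3041, 296, 29]);


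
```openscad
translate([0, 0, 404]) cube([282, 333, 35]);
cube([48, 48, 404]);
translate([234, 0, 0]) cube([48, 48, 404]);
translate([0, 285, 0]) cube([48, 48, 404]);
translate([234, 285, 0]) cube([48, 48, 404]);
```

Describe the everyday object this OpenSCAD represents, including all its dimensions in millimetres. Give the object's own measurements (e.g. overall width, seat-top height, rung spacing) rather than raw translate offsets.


A four-legged stool. The seat is a 282×333×35 mm slab whose top surface is at z = 439 mm; four square legs, each 48×48 mm in cross-section, run from the floor (z = 0) to the underside of the seat, each flush with a corner of the seat.


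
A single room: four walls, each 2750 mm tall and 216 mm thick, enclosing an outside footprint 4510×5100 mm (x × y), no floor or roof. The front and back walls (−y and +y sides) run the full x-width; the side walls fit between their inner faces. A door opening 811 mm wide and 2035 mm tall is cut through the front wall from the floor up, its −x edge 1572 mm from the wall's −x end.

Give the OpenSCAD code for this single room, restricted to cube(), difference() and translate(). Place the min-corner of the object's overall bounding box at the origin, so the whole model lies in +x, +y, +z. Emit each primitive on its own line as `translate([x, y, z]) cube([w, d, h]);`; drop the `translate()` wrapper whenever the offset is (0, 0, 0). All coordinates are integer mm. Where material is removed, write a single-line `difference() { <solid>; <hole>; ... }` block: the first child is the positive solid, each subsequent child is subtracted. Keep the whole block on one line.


difference() { cube([4510, 216, 2750]); translate([1572, 0, 0]) cube([811, 216, 2035]); }
translate([0, 4884, 0]) cube([4510, 216, 2750]);
translate([0, 216, 0]) cube([216, 4668, 2750]);
translate([4294, 216, 0]) cube([216, 4668, 2750]);


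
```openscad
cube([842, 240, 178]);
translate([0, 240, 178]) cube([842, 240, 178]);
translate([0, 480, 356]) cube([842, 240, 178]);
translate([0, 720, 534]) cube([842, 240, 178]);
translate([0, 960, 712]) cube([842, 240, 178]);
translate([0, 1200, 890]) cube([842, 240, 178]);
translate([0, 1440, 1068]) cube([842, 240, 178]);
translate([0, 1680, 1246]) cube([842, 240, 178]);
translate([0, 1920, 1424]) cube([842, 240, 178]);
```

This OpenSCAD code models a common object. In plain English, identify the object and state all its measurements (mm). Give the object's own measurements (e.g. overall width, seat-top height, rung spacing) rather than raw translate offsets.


A straight staircase of 9 solid steps. Each step is 842 mm wide (x), 240 mm deep (y, the going) and 178 mm tall (the rise). The first step rests on the floor; each subsequent step sits one going further in +y and one rise higher in +z, directly behind and above the previous step with no overlap.


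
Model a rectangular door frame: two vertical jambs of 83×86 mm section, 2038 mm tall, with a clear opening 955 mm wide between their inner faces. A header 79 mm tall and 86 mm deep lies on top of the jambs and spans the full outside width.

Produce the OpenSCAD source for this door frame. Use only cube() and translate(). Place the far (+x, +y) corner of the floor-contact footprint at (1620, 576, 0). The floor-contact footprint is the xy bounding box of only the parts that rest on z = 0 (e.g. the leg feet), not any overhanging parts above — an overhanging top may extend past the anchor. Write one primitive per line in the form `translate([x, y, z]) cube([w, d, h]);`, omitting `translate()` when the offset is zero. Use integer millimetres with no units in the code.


translate([499, 490, 0]) cube([83, 86, 2038]);
translate([1537, 490, 0]) cube([83, 86, 2038]);
translate([499, 490, 2038]) cube([1121, 86, 79]);


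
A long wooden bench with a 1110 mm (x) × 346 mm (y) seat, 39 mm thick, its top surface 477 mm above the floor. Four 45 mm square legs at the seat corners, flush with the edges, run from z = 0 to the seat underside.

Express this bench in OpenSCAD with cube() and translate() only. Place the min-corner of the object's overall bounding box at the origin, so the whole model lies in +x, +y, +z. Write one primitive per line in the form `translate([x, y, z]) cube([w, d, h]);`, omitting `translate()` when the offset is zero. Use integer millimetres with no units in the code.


// leg_h = 477 − 39 = 438
translate([0, 0, 438]) cube([1110, 346, 39]);
cube([45, 45, 438]);
translate([0, 301, 0]) cube([45, 45, 438]);
translate([1065, 0, 0]) cube([45, 45, 438]);
translate([1065, 301, 0]) cube([45, 45, 438]);


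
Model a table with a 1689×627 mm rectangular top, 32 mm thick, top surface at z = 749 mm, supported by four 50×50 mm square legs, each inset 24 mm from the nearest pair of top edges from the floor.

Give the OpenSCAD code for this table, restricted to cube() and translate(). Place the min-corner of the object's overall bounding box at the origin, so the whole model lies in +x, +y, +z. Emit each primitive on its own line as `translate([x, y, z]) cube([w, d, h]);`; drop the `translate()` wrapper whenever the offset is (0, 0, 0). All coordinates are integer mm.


translate([0, 0, 717]) cube([1689, 627, 32]);
translate([24, 24, 0]) cube([50, 50, 717]);
translate([1615, 24, 0]) cube([50, 50, 717]);
translate([24, 553, 0]) cube([50, 50, 717]);
translate([1615, 553, 0]) cube([50, 50, 717]);


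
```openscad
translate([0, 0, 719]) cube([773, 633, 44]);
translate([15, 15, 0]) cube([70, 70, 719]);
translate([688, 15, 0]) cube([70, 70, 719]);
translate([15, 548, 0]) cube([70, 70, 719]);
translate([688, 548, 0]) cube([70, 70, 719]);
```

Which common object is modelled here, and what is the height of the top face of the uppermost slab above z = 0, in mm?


A table. The table height is 763 mm.

A 773×633×44 slab sits at z = 719 on four 70 mm square posts — a table. The top surface is at 719 + 44 = 763 mm.


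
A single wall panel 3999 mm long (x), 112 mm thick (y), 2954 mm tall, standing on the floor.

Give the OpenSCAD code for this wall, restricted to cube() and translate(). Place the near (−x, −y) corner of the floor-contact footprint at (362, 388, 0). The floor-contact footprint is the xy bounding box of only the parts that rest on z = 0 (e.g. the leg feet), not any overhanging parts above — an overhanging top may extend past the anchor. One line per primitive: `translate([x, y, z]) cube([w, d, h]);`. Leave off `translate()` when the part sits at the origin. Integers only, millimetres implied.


translate([362, 388, 0]) cube([3999, 112, 2954]);


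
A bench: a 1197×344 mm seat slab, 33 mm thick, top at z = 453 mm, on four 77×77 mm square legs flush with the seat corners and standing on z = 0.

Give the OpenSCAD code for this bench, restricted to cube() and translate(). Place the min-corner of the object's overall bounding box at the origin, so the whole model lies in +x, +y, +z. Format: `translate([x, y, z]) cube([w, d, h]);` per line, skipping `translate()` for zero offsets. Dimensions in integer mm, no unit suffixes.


translate([0, 0, 420]) cube([1197, 344, 33]);
cube([77, 77, 420]);
translate([0, 267, 0]) cube([77, 77, 420]);
translate([1120, 0, 0]) cube([77, 77, 420]);
translate([1120, 267, 0]) cube([77, 77, 420]);


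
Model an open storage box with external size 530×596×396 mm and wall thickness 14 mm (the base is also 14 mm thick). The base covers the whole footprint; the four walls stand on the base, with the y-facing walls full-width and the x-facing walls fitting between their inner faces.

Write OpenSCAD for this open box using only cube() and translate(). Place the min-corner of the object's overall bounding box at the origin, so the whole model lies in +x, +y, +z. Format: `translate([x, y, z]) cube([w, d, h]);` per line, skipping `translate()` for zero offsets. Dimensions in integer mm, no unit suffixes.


cube([530, 596, 14]);
translate([0, 0, 14]) cube([530, 14, 382]);
translate([0, 582, 14]) cube([530, 14, 382]);
translate([0, 14, 14]) cube([14, 568, 382]);
translate([516, 14, 14]) cube([14, 568, 382]);


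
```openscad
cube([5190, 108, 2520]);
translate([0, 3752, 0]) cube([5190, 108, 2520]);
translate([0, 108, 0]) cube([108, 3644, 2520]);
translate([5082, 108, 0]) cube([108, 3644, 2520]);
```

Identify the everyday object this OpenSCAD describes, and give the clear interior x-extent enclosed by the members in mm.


A house (or room) frame. The interior width is 4974 mm.

Four 2520 mm walls enclosing a rectangle with no floor or roof — a room or house frame. Outside width is 5190 mm and wall thickness is 108 mm, so the interior width is 5190 − 2 × 108 = 4974 mm.


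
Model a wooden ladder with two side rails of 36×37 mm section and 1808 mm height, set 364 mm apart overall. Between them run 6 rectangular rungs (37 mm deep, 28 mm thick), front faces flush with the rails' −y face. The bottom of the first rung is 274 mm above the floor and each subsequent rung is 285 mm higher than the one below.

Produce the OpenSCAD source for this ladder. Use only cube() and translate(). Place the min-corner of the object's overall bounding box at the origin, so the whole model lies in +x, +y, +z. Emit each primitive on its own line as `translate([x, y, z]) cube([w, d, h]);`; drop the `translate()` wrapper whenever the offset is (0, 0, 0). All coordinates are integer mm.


// rung span = 364 - 2*36 = 292
// rung[k] z = 274 + k*285
cube([36, 37, 1808]);
translate([328, 0, 0]) cube([36, 37, 1808]);
translate([36, 0, 274]) cube([292, 37, 28]);
translate([36, 0, 559]) cube([292, 37, 28]);
translate([36, 0, 844]) cube([292, 37, 28]);
translate([36, 0, 1129]) cube([292, 37, 28]);
translate([36, 0, 1414]) cube([292, 37, 28]);
translate([36, 0, 1699]) cube([292, 37, 28]);


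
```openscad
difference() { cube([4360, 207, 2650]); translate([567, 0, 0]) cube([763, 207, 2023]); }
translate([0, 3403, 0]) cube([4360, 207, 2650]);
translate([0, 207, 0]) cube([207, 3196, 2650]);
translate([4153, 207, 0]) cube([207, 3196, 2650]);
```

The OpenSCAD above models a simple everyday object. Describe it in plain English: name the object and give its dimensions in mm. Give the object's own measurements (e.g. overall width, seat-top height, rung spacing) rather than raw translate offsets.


A single room: four walls, each 2650 mm tall and 207 mm thick, enclosing an outside footprint 4360×3610 mm (x × y), no floor or roof. The front and back walls (−y and +y sides) run the full x-width; the side walls fit between their inner faces. A door opening 763 mm wide and 2023 mm tall is cut through the front wall from the floor up, its −x edge 567 mm from the wall's −x end.


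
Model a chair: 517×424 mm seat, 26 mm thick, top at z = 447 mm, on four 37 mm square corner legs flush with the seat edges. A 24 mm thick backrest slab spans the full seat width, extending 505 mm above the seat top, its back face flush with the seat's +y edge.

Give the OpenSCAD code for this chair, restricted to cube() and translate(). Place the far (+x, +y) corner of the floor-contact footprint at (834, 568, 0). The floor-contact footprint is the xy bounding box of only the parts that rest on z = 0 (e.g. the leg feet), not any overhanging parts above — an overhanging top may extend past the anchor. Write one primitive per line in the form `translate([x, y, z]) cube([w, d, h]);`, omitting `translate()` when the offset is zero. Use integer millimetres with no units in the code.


// leg_h = 447 - 26 = 421
translate([317, 144, 421]) cube([517, 424, 26]);
translate([317, 144, 0]) cube([37, 37, 421]);
translate([797, 144, 0]) cube([37, 37, 421]);
translate([317, 531, 0]) cube([37, 37, 421]);
translate([797, 531, 0]) cube([37, 37, 421]);
translate([317, 544, 447]) cube([517, 24, 505]);


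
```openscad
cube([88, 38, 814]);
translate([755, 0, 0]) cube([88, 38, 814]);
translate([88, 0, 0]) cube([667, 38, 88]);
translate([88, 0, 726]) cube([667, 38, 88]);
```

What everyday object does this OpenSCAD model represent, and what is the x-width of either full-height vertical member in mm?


A picture frame. The border width is 88 mm.

Four thin pieces enclosing a rectangular opening — a picture frame. The two full-height stiles are 814 mm tall; the top rail sits at z = 726 and is 88 mm tall, so the border above the opening is 814 − 726 = 88 mm, matching the stile x-width.


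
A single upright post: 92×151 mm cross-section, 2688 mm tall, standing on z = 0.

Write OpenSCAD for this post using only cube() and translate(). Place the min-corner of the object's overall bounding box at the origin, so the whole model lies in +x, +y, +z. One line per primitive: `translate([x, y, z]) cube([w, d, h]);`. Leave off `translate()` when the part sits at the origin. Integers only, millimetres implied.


cube([92, 151, 2688]);


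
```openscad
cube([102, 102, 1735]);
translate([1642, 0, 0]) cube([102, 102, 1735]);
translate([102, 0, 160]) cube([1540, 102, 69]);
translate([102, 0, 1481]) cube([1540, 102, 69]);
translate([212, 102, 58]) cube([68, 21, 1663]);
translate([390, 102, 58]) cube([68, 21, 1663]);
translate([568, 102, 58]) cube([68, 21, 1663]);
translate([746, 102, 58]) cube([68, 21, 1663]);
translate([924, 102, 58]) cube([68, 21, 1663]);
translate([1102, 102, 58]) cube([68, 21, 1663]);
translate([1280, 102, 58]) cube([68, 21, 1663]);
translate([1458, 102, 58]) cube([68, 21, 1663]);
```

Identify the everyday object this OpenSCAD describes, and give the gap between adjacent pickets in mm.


A fence section. The picket gap is 110 mm.

Two posts, two rails, 8 pickets — a fence section. Span 1540 mm holds 8 pickets of 68 mm with 9 equal gaps: ⌊(1540 − 8·68) / 9⌋ = 110 mm.


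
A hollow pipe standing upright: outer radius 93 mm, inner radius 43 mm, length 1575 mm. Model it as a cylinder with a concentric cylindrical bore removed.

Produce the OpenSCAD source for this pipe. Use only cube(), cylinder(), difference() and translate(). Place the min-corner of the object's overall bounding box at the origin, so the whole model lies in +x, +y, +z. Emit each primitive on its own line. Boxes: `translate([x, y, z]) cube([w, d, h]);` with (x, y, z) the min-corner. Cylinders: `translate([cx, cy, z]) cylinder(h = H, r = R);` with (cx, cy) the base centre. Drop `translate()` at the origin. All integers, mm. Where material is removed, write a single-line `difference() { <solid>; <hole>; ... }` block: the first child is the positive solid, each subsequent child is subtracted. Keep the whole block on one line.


difference() { translate([93, 93, 0]) cylinder(h = 1575, r = 93); translate([93, 93, 0]) cylinder(h = 1575, r = 43); }


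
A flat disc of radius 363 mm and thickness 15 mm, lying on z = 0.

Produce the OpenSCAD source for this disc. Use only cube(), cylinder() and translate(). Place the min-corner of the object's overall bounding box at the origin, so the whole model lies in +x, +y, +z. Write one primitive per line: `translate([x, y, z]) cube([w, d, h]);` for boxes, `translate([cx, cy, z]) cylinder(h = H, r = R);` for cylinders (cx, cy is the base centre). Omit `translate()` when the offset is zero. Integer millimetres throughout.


translate([363, 363, 0]) cylinder(h = 15, r = 363);


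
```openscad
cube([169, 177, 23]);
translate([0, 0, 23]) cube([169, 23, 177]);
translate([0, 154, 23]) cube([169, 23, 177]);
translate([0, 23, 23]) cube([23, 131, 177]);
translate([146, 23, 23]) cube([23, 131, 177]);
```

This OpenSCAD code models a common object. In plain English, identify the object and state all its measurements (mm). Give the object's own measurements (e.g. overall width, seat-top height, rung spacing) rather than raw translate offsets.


An open-topped rectangular box: outside dimensions 169×177×200 mm, with a uniform wall and base thickness of 23 mm. The base is a full 169×177 slab on the floor; four walls sit on top of the base. The front and back walls (the −y and +y sides) span the full width; the two side walls fit between them.


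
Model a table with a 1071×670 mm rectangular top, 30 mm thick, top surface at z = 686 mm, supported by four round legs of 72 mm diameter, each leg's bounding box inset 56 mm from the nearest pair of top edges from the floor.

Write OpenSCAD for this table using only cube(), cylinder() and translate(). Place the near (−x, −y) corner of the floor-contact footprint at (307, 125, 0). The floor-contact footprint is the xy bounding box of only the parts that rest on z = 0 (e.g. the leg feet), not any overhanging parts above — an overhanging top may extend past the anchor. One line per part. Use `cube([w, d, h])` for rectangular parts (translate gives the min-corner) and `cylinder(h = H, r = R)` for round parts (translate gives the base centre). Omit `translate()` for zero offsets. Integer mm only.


translate([251, 69, 656]) cube([1071, 670, 30]);
translate([343, 161, 0]) cylinder(h = 656, r = 36);
translate([1230, 161, 0]) cylinder(h = 656, r = 36);
translate([343, 647, 0]) cylinder(h = 656, r = 36);
translate([1230, 647, 0]) cylinder(h = 656, r = 36);


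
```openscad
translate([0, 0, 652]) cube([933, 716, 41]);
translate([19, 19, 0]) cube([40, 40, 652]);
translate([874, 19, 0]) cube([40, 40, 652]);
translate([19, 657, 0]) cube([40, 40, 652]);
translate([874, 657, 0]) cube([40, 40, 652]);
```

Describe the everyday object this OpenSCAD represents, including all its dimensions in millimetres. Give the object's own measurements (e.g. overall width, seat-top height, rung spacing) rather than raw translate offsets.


A table: top 933 mm (x) × 716 mm (y), 41 mm thick, upper face at z = 693 mm, on four 40×40 mm square legs, each inset 19 mm from the nearest pair of top edges from z = 0 to the bottom of the top.


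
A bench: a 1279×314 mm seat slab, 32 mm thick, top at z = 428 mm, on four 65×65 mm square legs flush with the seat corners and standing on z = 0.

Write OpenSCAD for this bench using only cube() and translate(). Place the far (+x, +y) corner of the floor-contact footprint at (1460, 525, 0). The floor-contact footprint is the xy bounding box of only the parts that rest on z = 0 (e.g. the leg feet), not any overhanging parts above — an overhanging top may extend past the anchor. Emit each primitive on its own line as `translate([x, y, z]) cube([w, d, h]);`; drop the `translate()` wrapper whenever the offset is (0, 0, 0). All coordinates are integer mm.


// leg_h = 428 − 32 = 396
translate([181, 211, 396]) cube([1279, 314, 32]);
translate([181, 211, 0]) cube([65, 65, 396]);
translate([181, 460, 0]) cube([65, 65, 396]);
translate([1395, 211, 0]) cube([65, 65, 396]);
translate([1395, 460, 0]) cube([65, 65, 396]);


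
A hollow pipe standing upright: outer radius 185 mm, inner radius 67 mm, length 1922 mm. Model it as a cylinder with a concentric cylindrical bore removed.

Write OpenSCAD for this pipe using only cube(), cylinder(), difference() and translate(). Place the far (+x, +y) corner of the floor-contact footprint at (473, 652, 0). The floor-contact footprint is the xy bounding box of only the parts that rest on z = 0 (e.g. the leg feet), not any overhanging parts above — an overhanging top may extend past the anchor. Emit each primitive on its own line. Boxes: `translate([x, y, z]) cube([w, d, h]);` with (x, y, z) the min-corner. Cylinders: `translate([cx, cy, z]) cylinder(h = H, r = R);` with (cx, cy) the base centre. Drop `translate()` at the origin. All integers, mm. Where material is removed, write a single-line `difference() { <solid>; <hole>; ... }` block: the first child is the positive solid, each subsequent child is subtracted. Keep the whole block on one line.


difference() { translate([288, 467, 0]) cylinder(h = 1922, r = 185); translate([288, 467, 0]) cylinder(h = 1922, r = 67); }
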